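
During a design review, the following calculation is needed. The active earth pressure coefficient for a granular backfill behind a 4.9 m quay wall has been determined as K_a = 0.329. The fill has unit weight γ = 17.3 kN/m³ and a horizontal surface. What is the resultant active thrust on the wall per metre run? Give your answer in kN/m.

P = ½ K_a γ H² = 0.5 × 0.329 × 17.3 × 4.9² = 68.33 kN/m.

68.3 kN/m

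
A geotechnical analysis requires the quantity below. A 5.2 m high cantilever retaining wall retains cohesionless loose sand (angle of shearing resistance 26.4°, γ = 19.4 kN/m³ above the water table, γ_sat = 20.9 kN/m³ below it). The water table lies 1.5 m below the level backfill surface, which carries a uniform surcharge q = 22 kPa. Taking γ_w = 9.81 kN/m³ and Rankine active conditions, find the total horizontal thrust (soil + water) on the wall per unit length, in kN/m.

K_a = tan²(45° − φ/2) = 0.3844.
γ' = 20.9 − 9.81 = 11.09 kN/m³. h₂ = H − d_w = 3.7 m.
σ'_h: at surface K_a·q = 8.458; at WT K_a(q+γd_w) = 19.64; at base K_a(q+γd_w+γ'h₂) = 35.42 kPa.
P₁ = ½(8.458+19.64)×1.5 = 21.08; P₂ = ½(19.64+35.42)×3.7 = 101.9; P_w = ½γ_w h₂² = 67.15.
Total = 21.08+101.9+67.15 = 190.1 kN/m.

190 kN/m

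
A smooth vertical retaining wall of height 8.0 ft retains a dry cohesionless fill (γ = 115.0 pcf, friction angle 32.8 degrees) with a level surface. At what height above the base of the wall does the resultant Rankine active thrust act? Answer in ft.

2.67 ft

K_a = 0.2973.
The pressure distribution is triangular, so the resultant acts at H/3 above the base = 8.0/3 = 2.667 ft.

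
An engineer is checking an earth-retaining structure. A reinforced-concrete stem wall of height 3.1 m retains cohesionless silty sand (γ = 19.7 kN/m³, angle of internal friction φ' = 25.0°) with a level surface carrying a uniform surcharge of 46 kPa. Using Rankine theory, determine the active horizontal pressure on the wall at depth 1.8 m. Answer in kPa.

K_a = (1 − sin φ)/(1 + sin φ) = 0.4059.
σ_v = γz + q = 19.7 × 1.8 + 46 = 81.46 kPa.
σ_h = K_a σ_v = 0.4059 × 81.46 = 33.06 kPa.

33.1 kPa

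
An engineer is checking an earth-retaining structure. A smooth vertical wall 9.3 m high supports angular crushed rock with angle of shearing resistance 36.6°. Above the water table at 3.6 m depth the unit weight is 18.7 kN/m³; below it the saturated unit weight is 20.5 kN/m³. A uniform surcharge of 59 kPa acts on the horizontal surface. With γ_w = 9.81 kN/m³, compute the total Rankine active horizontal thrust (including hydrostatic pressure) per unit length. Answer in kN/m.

K_a = tan²(45° − φ/2) = 0.2530.
γ' = 20.5 − 9.81 = 10.69 kN/m³. h₂ = H − d_w = 5.7 m.
σ'_h: at surface K_a·q = 14.92; at WT K_a(q+γd_w) = 31.95; at base K_a(q+γd_w+γ'h₂) = 47.37 kPa.
P₁ = ½(14.92+31.95)×3.6 = 84.38; P₂ = ½(31.95+47.37)×5.7 = 226.1; P_w = ½γ_w h₂² = 159.4.
Total = 84.38+226.1+159.4 = 469.8 kN/m.

470 kN/m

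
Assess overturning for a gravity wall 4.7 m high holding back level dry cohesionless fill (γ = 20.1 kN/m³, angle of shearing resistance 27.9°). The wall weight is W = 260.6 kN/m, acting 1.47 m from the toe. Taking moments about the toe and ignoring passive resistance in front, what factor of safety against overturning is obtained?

K_a = tan²(45° − 27.9°/2) = 0.3625.
P_a = ½K_aγH² = 0.5×0.3625×20.1×4.7² = 80.47 kN/m, acting at H/3 = 1.567 m above the base.
Overturning moment M_o = P_a × H/3 = 80.47 × 1.567 = 126.1.
Resisting moment M_r = W × 1.47 = 260.6 × 1.47 = 383.1.
FS_overturning = M_r/M_o = 383.1/126.1 = 3.039.

3.04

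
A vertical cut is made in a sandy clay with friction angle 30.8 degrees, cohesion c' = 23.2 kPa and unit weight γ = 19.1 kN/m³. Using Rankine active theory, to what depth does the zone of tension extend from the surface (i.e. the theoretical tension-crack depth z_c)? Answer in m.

4.28 m

K_a = tan²(45° − 30.8°/2) = 0.3227; √K_a = 0.5681.
The active pressure is zero where K_a γ z = 2c√K_a, so z_c = 2c/(γ√K_a) = 2×23.2/(19.1×0.5681) = 4.276 m.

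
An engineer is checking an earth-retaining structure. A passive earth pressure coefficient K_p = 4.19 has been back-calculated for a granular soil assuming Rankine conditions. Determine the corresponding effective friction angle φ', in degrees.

37.9°

K_p = (1+sin φ)/(1−sin φ) ⇒ sin φ = (K_p − 1)/(K_p + 1) = 0.6146.
φ = arcsin(0.6146) = 37.93°.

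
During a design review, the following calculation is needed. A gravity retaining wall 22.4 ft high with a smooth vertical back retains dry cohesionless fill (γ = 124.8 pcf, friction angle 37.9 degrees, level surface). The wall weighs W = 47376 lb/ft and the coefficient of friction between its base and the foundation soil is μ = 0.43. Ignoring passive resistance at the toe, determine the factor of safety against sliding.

K_a = tan²(45° − 37.9°/2) = 0.2389.
P_a = ½K_aγH² = 0.5×0.2389×124.8×22.4² = 7481 lb/ft, acting at H/3 = 7.467 ft above the base.
FS_sliding = μW / P_a = 0.43×47376 / 7481 = 2.723.

2.72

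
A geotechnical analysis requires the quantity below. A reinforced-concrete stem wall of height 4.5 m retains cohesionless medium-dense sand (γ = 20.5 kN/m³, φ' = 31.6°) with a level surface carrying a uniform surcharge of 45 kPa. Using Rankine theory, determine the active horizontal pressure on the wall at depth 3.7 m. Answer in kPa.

K_a = (1 − sin φ)/(1 + sin φ) = 0.3123.
σ_v = γz + q = 20.5 × 3.7 + 45 = 120.9 kPa.
σ_h = K_a σ_v = 0.3123 × 120.9 = 37.75 kPa.

37.7 kPa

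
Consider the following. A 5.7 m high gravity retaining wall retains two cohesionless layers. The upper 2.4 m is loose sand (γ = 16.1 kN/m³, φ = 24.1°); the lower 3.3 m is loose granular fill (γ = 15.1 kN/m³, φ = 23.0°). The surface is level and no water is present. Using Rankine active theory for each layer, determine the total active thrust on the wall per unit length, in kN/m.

111 kN/m

K_a1 = tan²(45°−24.1°/2) = 0.4201; K_a2 = tan²(45°−23.0°/2) = 0.4381.
Layer 1: σ at base = K_a1 γ₁ h₁ = 16.23 kPa; P₁ = ½×16.23×2.4 = 19.48.
Layer 2: σ_v at top = γ₁h₁ = 38.64; σ_h top = K_a2×38.64 = 16.93; σ_h base = K_a2×(38.64+15.1×3.3) = 38.76.
P₂ = ½(16.93+38.76)×3.3 = 91.88. Total P_a = 19.48+91.88 = 111.4 kN/m.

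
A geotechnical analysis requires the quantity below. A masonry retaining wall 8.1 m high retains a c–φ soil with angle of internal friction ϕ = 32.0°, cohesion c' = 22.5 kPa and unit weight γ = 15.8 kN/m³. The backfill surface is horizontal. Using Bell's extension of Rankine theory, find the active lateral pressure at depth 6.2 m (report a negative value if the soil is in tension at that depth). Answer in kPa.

5.16 kPa

K_a = (1 − sin φ)/(1 + sin φ) = 0.3073.
σ_a = K_a γ z − 2c√K_a = 0.3073×15.8×6.2 − 2×22.5×0.5543 = 5.155 kPa.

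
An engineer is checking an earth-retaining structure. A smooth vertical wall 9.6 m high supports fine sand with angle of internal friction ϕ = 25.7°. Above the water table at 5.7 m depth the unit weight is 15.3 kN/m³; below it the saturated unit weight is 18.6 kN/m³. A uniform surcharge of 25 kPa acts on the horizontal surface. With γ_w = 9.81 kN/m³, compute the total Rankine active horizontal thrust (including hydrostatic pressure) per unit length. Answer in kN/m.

428 kN/m

K_a = tan²(45° − φ/2) = 0.3950.
γ' = 18.6 − 9.81 = 8.790 kN/m³. h₂ = H − d_w = 3.9 m.
σ'_h: at surface K_a·q = 9.876; at WT K_a(q+γd_w) = 44.33; at base K_a(q+γd_w+γ'h₂) = 57.87 kPa.
P₁ = ½(9.876+44.33)×5.7 = 154.5; P₂ = ½(44.33+57.87)×3.9 = 199.3; P_w = ½γ_w h₂² = 74.61.
Total = 154.5+199.3+74.61 = 428.4 kN/m.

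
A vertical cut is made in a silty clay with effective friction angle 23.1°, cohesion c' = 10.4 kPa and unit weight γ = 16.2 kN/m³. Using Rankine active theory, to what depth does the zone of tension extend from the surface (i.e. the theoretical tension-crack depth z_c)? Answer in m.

K_a = tan²(45° − 23.1°/2) = 0.4364; √K_a = 0.6606.
The active pressure is zero where K_a γ z = 2c√K_a, so z_c = 2c/(γ√K_a) = 2×10.4/(16.2×0.6606) = 1.944 m.

1.94 m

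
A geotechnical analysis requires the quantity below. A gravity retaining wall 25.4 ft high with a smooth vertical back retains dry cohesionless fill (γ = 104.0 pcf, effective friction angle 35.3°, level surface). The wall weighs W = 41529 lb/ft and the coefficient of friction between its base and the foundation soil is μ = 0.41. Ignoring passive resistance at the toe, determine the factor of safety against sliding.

K_a = tan²(45° − 35.3°/2) = 0.2675.
P_a = ½K_aγH² = 0.5×0.2675×104.0×25.4² = 8976 lb/ft, acting at H/3 = 8.467 ft above the base.
FS_sliding = μW / P_a = 0.41×41529 / 8976 = 1.897.

1.90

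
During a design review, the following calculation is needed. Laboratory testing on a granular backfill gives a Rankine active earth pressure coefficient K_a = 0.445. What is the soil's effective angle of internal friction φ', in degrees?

K_a = tan²(45° − φ/2) ⇒ 45° − φ/2 = arctan(√0.445) = 33.71°.
φ = 2(45° − 33.71°) = 22.59°.

22.6°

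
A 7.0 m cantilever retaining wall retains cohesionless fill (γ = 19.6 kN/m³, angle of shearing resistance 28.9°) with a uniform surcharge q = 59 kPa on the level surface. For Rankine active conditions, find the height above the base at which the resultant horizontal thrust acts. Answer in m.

2.87 m

K_a = 0.3484.
Triangular part P₁ = ½K_aγH² = 167.3 at H/3 = 2.333 m; rectangular part P₂ = K_a q H = 143.9 at H/2 = 3.500 m.
ȳ = (P₁·2.333 + P₂·3.500)/(P₁+P₂) = 2.873 m.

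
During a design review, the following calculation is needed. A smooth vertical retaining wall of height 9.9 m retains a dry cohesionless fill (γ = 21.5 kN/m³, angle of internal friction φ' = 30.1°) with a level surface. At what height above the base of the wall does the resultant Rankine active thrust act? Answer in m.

K_a = 0.3320.
The pressure distribution is triangular, so the resultant acts at H/3 above the base = 9.9/3 = 3.300 m.

3.30 m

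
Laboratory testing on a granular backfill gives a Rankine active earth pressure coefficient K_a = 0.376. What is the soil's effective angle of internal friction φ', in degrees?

27.0°

K_a = tan²(45° − φ/2) ⇒ 45° − φ/2 = arctan(√0.376) = 31.52°.
φ = 2(45° − 31.52°) = 26.97°.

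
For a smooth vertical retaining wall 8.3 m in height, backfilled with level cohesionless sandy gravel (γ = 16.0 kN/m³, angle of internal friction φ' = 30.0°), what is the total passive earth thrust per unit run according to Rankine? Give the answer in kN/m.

K_p = tan²(45° + φ/2) = 3.000.
P_p = ½ K_p γ H² = 0.5 × 3.000 × 16.0 × 8.3² = 1653 kN/m.

1650 kN/m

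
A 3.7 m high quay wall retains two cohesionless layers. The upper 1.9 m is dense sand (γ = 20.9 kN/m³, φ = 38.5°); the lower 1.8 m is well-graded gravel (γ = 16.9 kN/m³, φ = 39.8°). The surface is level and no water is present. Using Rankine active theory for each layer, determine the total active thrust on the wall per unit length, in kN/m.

K_a1 = tan²(45°−38.5°/2) = 0.2327; K_a2 = tan²(45°−39.8°/2) = 0.2194.
Layer 1: σ at base = K_a1 γ₁ h₁ = 9.239 kPa; P₁ = ½×9.239×1.9 = 8.777.
Layer 2: σ_v at top = γ₁h₁ = 39.71; σ_h top = K_a2×39.71 = 8.714; σ_h base = K_a2×(39.71+16.9×1.8) = 15.39.
P₂ = ½(8.714+15.39)×1.8 = 21.69. Total P_a = 8.777+21.69 = 30.47 kN/m.

30.5 kN/m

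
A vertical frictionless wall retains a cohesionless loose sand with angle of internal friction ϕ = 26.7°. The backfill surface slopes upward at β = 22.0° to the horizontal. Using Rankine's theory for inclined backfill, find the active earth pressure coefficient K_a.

0.536

K_a = cos β · (cos β − √(cos²β − cos²φ)) / (cos β + √(cos²β − cos²φ)).
cos β = 0.9272, cos φ = 0.8934, √(cos²β − cos²φ) = 0.2481.
K_a = 0.9272 × (0.9272 − 0.2481)/(0.9272 + 0.2481) = 0.5357.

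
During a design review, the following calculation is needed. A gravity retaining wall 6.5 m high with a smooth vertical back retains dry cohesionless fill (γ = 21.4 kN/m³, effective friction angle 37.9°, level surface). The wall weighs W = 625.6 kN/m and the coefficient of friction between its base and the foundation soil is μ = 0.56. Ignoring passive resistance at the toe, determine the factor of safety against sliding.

3.24

K_a = tan²(45° − 37.9°/2) = 0.2389.
P_a = ½K_aγH² = 0.5×0.2389×21.4×6.5² = 108.0 kN/m, acting at H/3 = 2.167 m above the base.
FS_sliding = μW / P_a = 0.56×625.6 / 108.0 = 3.243.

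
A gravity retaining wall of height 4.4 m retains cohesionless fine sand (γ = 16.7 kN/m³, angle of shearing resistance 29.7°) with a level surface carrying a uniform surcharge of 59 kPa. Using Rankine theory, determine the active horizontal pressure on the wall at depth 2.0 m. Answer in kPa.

K_a = (1 − sin φ)/(1 + sin φ) = 0.3374.
σ_v = γz + q = 16.7 × 2.0 + 59 = 92.40 kPa.
σ_h = K_a σ_v = 0.3374 × 92.40 = 31.17 kPa.

31.2 kPa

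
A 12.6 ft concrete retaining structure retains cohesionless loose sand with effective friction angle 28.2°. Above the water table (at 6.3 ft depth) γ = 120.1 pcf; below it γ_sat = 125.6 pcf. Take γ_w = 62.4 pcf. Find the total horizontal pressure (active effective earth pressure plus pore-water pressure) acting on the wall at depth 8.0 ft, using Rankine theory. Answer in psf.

K_a = (1 − sin φ)/(1 + sin φ) = 0.3582.
γ' = 125.6 − 62.4 = 63.20 pcf.
Effective vertical stress at 8.0 ft: σ'_v = 120.1×6.3 + 63.20×1.70 = 864.1 psf.
σ'_h = K_a σ'_v = 0.3582 × 864.1 = 309.5 psf; u = γ_w × 1.70 = 106.1 psf.
Total σ_h = 309.5 + 106.1 = 415.6 psf.

416 psf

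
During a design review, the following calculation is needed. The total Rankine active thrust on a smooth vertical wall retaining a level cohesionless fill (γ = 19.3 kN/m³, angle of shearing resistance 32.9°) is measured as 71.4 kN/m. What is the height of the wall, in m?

K_a = 0.2960. P_a = ½ K_a γ H² ⇒ H = √(2P_a/(K_a γ)).
H = √(2×71.4/(0.2960×19.3)) = 4.999 m.

5.00 m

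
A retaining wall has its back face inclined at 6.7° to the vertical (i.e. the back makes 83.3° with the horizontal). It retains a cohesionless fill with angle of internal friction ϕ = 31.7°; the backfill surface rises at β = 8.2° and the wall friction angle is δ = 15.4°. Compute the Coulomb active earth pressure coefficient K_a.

K_a = sin²(α+φ) / [sin²α · sin(α−δ) · (1 + √{sin(φ+δ)sin(φ−β) / (sin(α−δ)sin(α+β))})²].
With α = 83.3°, φ = 31.7°, δ = 15.4°, β = 8.2°: K_a = 0.3686.

0.369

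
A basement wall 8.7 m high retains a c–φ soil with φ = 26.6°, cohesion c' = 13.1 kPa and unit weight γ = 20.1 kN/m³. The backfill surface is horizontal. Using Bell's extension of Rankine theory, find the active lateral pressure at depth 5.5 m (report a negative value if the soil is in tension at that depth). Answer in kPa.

26.0 kPa

K_a = (1 − sin φ)/(1 + sin φ) = 0.3814.
σ_a = K_a γ z − 2c√K_a = 0.3814×20.1×5.5 − 2×13.1×0.6176 = 25.99 kPa.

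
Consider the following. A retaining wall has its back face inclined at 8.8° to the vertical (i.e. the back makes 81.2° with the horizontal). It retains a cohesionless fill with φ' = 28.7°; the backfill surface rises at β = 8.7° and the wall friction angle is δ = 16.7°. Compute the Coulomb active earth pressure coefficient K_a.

K_a = sin²(α+φ) / [sin²α · sin(α−δ) · (1 + √{sin(φ+δ)sin(φ−β) / (sin(α−δ)sin(α+β))})²].
With α = 81.2°, φ = 28.7°, δ = 16.7°, β = 8.7°: K_a = 0.4345.

0.434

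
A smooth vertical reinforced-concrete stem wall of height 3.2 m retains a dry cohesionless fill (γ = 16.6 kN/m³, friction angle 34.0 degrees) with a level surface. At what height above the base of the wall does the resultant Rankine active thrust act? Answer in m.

1.07 m

K_a = 0.2827.
The pressure distribution is triangular, so the resultant acts at H/3 above the base = 3.2/3 = 1.067 m.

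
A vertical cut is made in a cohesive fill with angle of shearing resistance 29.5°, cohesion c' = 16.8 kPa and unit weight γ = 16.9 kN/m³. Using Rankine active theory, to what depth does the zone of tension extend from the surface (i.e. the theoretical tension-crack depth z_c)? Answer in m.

K_a = tan²(45° − 29.5°/2) = 0.3401; √K_a = 0.5832.
The active pressure is zero where K_a γ z = 2c√K_a, so z_c = 2c/(γ√K_a) = 2×16.8/(16.9×0.5832) = 3.409 m.

3.41 m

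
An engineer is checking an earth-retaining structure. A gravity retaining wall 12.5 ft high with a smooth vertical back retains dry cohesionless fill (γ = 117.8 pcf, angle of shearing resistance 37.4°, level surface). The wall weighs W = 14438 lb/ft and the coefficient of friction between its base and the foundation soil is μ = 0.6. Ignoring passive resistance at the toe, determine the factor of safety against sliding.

K_a = tan²(45° − 37.4°/2) = 0.2443.
P_a = ½K_aγH² = 0.5×0.2443×117.8×12.5² = 2248 lb/ft, acting at H/3 = 4.167 ft above the base.
FS_sliding = μW / P_a = 0.6×14438 / 2248 = 3.854.

3.85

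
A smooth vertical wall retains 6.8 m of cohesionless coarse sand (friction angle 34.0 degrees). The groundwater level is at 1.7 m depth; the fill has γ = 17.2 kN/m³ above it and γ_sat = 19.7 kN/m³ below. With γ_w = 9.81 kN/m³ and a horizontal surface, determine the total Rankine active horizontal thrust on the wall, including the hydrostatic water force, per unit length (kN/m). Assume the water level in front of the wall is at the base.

K_a = tan²(45° − φ/2) = 0.2827.
γ' = 19.7 − 9.81 = 9.890 kN/m³. Depth below WT = 5.1 m.
σ'_h at WT = K_a γ d_w = 8.267 kPa; at base = 8.267 + K_a γ' × 5.1 = 22.53 kPa.
P₁ (0–1.7 m) = ½×8.267×1.7 = 7.027. P₂ (1.7–6.8 m) = ½(8.267+22.53)×5.1 = 78.52.
P_w = ½ γ_w h₂² = 0.5×9.81×5.1² = 127.6. Total = 7.027+78.52+127.6 = 213.1 kN/m.

213 kN/m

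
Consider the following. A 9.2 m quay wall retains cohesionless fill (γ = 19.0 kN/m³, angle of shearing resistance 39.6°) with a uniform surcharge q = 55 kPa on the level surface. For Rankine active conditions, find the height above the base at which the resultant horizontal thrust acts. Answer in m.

K_a = 0.2214.
Triangular part P₁ = ½K_aγH² = 178.0 at H/3 = 3.067 m; rectangular part P₂ = K_a q H = 112.0 at H/2 = 4.600 m.
ȳ = (P₁·3.067 + P₂·4.600)/(P₁+P₂) = 3.659 m.

3.66 m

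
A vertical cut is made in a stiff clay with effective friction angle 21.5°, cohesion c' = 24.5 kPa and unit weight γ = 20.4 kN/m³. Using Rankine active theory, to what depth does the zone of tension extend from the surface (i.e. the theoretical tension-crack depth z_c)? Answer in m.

K_a = tan²(45° − 21.5°/2) = 0.4636; √K_a = 0.6809.
The active pressure is zero where K_a γ z = 2c√K_a, so z_c = 2c/(γ√K_a) = 2×24.5/(20.4×0.6809) = 3.528 m.

3.53 m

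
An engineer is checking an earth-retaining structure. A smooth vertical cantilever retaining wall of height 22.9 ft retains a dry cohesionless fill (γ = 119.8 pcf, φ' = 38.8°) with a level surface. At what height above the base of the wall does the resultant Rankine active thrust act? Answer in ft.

K_a = 0.2296.
The pressure distribution is triangular, so the resultant acts at H/3 above the base = 22.9/3 = 7.633 ft.

7.63 ft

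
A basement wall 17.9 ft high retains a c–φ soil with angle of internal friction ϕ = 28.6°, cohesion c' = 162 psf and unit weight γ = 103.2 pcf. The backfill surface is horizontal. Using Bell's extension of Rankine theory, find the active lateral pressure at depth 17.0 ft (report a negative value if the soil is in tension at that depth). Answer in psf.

426 psf

K_a = (1 − sin φ)/(1 + sin φ) = 0.3525.
σ_a = K_a γ z − 2c√K_a = 0.3525×103.2×17.0 − 2×162×0.5938 = 426.1 psf.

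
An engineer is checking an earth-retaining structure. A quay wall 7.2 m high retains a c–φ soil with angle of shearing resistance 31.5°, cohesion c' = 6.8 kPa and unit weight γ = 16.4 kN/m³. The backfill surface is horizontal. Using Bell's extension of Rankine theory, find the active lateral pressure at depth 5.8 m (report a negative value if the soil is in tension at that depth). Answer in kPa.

22.2 kPa

K_a = (1 − sin φ)/(1 + sin φ) = 0.3136.
σ_a = K_a γ z − 2c√K_a = 0.3136×16.4×5.8 − 2×6.8×0.5600 = 22.22 kPa.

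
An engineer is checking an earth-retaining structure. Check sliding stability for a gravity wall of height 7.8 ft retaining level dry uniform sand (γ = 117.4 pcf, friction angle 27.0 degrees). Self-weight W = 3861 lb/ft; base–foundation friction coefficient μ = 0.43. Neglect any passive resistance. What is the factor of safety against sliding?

K_a = tan²(45° − 27.0°/2) = 0.3755.
P_a = ½K_aγH² = 0.5×0.3755×117.4×7.8² = 1341 lb/ft, acting at H/3 = 2.600 ft above the base.
FS_sliding = μW / P_a = 0.43×3861 / 1341 = 1.238.

1.24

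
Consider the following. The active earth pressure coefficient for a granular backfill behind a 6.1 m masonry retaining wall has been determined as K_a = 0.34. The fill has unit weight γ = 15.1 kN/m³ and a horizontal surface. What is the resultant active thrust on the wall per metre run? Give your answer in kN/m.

P = ½ K_a γ H² = 0.5 × 0.34 × 15.1 × 6.1² = 95.52 kN/m.

95.5 kN/m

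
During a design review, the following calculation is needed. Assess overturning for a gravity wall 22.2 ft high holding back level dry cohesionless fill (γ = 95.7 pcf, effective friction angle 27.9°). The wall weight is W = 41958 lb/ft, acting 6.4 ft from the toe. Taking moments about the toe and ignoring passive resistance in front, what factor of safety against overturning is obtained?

K_a = tan²(45° − 27.9°/2) = 0.3625.
P_a = ½K_aγH² = 0.5×0.3625×95.7×22.2² = 8548 lb/ft, acting at H/3 = 7.400 ft above the base.
Overturning moment M_o = P_a × H/3 = 8548 × 7.400 = 63250.
Resisting moment M_r = W × 6.4 = 41958 × 6.4 = 268500.
FS_overturning = M_r/M_o = 268500/63250 = 4.245.

4.25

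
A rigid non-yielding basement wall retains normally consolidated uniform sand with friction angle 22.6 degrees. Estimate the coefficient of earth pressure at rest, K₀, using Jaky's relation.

0.616

K₀ = 1 − sin φ' = 1 − sin 22.6° = 0.6157.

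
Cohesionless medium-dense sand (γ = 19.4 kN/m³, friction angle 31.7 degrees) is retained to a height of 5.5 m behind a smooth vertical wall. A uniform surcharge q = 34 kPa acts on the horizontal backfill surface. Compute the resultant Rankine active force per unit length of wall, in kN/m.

K_a = tan²(45° − φ/2) = 0.3111.
Soil triangle: ½ K_a γ H² = 0.5×0.3111×19.4×5.5² = 91.28 kN/m.
Surcharge rectangle: K_a q H = 0.3111×34×5.5 = 58.17 kN/m.
Total = 91.28 + 58.17 = 149.4 kN/m.

149 kN/m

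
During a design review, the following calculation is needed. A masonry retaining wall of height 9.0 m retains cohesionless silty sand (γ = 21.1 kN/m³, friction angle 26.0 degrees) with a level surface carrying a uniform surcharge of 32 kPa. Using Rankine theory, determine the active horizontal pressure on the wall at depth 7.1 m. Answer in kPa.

71.0 kPa

K_a = (1 − sin φ)/(1 + sin φ) = 0.3905.
σ_v = γz + q = 21.1 × 7.1 + 32 = 181.8 kPa.
σ_h = K_a σ_v = 0.3905 × 181.8 = 70.99 kPa.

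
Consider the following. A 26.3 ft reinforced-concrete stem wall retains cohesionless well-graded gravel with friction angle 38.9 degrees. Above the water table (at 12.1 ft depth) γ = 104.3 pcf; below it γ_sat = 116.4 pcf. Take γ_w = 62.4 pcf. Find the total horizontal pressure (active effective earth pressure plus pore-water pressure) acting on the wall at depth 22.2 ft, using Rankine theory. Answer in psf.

K_a = (1 − sin φ)/(1 + sin φ) = 0.2285.
γ' = 116.4 − 62.4 = 54.00 pcf.
Effective vertical stress at 22.2 ft: σ'_v = 104.3×12.1 + 54.00×10.1 = 1807 psf.
σ'_h = K_a σ'_v = 0.2285 × 1807 = 413.1 psf; u = γ_w × 10.1 = 630.2 psf.
Total σ_h = 413.1 + 630.2 = 1043 psf.

1040 psf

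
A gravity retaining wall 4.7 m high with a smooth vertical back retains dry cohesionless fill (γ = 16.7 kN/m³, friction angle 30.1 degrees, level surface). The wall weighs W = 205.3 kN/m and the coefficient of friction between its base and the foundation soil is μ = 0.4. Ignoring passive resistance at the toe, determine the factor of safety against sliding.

K_a = tan²(45° − 30.1°/2) = 0.3320.
P_a = ½K_aγH² = 0.5×0.3320×16.7×4.7² = 61.24 kN/m, acting at H/3 = 1.567 m above the base.
FS_sliding = μW / P_a = 0.4×205.3 / 61.24 = 1.341.

1.34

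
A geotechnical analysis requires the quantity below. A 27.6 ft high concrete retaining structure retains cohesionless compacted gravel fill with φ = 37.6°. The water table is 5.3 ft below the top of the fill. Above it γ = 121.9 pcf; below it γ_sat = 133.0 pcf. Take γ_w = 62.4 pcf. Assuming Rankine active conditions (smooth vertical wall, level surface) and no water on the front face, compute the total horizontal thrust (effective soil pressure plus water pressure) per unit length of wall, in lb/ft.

23700 lb/ft

K_a = tan²(45° − φ/2) = 0.2421.
γ' = 133.0 − 62.4 = 70.60 pcf. Depth below WT = 22.3 ft.
σ'_h at WT = K_a γ d_w = 156.4 psf; at base = 156.4 + K_a γ' × 22.3 = 537.6 psf.
P₁ (0–5.3 ft) = ½×156.4×5.3 = 414.5. P₂ (5.3–27.6 ft) = ½(156.4+537.6)×22.3 = 7739.
P_w = ½ γ_w h₂² = 0.5×62.4×22.3² = 15520. Total = 414.5+7739+15520 = 23670 lb/ft.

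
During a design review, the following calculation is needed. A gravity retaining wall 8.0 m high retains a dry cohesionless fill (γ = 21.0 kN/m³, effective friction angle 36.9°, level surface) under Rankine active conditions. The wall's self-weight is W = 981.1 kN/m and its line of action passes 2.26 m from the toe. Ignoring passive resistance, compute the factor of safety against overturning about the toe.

K_a = tan²(45° − 36.9°/2) = 0.2497.
P_a = ½K_aγH² = 0.5×0.2497×21.0×8.0² = 167.8 kN/m, acting at H/3 = 2.667 m above the base.
Overturning moment M_o = P_a × H/3 = 167.8 × 2.667 = 447.4.
Resisting moment M_r = W × 2.26 = 981.1 × 2.26 = 2217.
FS_overturning = M_r/M_o = 2217/447.4 = 4.956.

4.96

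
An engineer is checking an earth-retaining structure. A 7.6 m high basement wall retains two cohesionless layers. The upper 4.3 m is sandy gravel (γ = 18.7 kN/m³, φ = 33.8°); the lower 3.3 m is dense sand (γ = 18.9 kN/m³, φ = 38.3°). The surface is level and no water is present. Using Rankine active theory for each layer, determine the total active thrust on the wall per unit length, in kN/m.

K_a1 = tan²(45°−33.8°/2) = 0.2851; K_a2 = tan²(45°−38.3°/2) = 0.2347.
Layer 1: σ at base = K_a1 γ₁ h₁ = 22.93 kPa; P₁ = ½×22.93×4.3 = 49.29.
Layer 2: σ_v at top = γ₁h₁ = 80.41; σ_h top = K_a2×80.41 = 18.88; σ_h base = K_a2×(80.41+18.9×3.3) = 33.52.
P₂ = ½(18.88+33.52)×3.3 = 86.44. Total P_a = 49.29+86.44 = 135.7 kN/m.

136 kN/m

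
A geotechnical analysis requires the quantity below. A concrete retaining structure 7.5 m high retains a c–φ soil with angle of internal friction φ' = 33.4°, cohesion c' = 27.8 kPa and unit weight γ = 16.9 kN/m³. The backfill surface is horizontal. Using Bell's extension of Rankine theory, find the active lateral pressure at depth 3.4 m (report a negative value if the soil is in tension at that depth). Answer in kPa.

-13.3 kPa

K_a = (1 − sin φ)/(1 + sin φ) = 0.2899.
σ_a = K_a γ z − 2c√K_a = 0.2899×16.9×3.4 − 2×27.8×0.5384 = -13.28 kPa.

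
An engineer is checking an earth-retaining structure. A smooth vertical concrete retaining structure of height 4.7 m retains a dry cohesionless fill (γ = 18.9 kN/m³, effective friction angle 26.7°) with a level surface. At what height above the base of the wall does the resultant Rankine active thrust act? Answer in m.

K_a = 0.3800.
The pressure distribution is triangular, so the resultant acts at H/3 above the base = 4.7/3 = 1.567 m.

1.57 m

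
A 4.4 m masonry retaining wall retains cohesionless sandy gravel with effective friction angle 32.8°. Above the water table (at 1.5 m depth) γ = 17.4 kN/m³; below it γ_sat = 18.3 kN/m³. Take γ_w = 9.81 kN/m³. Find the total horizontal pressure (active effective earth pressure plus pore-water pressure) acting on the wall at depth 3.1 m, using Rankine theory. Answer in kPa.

K_a = (1 − sin φ)/(1 + sin φ) = 0.2973.
γ' = 18.3 − 9.81 = 8.490 kN/m³.
Effective vertical stress at 3.1 m: σ'_v = 17.4×1.5 + 8.490×1.60 = 39.68 kPa.
σ'_h = K_a σ'_v = 0.2973 × 39.68 = 11.80 kPa; u = γ_w × 1.60 = 15.70 kPa.
Total σ_h = 11.80 + 15.70 = 27.49 kPa.

27.5 kPa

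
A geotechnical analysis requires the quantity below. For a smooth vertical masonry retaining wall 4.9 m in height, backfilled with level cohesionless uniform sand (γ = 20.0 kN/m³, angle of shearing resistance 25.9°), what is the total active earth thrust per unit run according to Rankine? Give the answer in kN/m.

K_a = tan²(45° − φ/2) = 0.3920.
P_a = ½ K_a γ H² = 0.5 × 0.3920 × 20.0 × 4.9² = 94.11 kN/m.

94.1 kN/m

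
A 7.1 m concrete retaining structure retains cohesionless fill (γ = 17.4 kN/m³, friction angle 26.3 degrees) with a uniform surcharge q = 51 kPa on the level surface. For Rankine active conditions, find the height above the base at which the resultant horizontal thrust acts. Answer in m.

2.90 m

K_a = 0.3859.
Triangular part P₁ = ½K_aγH² = 169.3 at H/3 = 2.367 m; rectangular part P₂ = K_a q H = 139.7 at H/2 = 3.550 m.
ȳ = (P₁·2.367 + P₂·3.550)/(P₁+P₂) = 2.902 m.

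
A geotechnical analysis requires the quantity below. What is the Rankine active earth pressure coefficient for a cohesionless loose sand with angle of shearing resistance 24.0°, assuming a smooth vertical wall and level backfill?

K_a = (1 − sin φ)/(1 + sin φ) = (1 − sin 24.0°)/(1 + sin 24.0°) = 0.4217.

0.422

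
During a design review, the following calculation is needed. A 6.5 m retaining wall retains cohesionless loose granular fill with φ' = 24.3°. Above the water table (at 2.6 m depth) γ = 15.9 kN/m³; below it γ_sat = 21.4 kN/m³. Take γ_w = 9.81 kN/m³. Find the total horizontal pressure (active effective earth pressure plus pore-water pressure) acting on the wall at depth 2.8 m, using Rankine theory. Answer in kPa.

20.2 kPa

K_a = (1 − sin φ)/(1 + sin φ) = 0.4169.
γ' = 21.4 − 9.81 = 11.59 kN/m³.
Effective vertical stress at 2.8 m: σ'_v = 15.9×2.6 + 11.59×0.200 = 43.66 kPa.
σ'_h = K_a σ'_v = 0.4169 × 43.66 = 18.20 kPa; u = γ_w × 0.200 = 1.962 kPa.
Total σ_h = 18.20 + 1.962 = 20.16 kPa.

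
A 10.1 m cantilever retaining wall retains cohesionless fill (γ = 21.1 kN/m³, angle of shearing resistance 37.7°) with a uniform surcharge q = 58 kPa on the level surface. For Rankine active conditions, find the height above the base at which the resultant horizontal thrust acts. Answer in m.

3.96 m

K_a = 0.2411.
Triangular part P₁ = ½K_aγH² = 259.4 at H/3 = 3.367 m; rectangular part P₂ = K_a q H = 141.2 at H/2 = 5.050 m.
ȳ = (P₁·3.367 + P₂·5.050)/(P₁+P₂) = 3.960 m.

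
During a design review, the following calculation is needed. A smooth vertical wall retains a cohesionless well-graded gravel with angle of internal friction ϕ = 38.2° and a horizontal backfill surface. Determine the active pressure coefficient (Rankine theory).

0.236

K_a = tan²(45° − φ/2) = tan²(25.90°) = 0.2358.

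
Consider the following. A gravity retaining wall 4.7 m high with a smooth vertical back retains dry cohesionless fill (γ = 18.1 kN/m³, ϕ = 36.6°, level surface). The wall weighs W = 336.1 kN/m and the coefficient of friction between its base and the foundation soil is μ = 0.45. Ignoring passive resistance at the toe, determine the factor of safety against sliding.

2.99

K_a = tan²(45° − 36.6°/2) = 0.2530.
P_a = ½K_aγH² = 0.5×0.2530×18.1×4.7² = 50.57 kN/m, acting at H/3 = 1.567 m above the base.
FS_sliding = μW / P_a = 0.45×336.1 / 50.57 = 2.991.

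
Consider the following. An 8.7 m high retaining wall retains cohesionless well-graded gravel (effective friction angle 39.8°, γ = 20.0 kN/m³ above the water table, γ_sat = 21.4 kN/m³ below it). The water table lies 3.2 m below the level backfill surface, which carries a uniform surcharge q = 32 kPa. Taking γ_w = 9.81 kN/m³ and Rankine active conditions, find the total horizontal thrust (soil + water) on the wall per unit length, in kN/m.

348 kN/m

K_a = tan²(45° − φ/2) = 0.2194.
γ' = 21.4 − 9.81 = 11.59 kN/m³. h₂ = H − d_w = 5.5 m.
σ'_h: at surface K_a·q = 7.022; at WT K_a(q+γd_w) = 21.07; at base K_a(q+γd_w+γ'h₂) = 35.05 kPa.
P₁ = ½(7.022+21.07)×3.2 = 44.94; P₂ = ½(21.07+35.05)×5.5 = 154.3; P_w = ½γ_w h₂² = 148.4.
Total = 44.94+154.3+148.4 = 347.6 kN/m.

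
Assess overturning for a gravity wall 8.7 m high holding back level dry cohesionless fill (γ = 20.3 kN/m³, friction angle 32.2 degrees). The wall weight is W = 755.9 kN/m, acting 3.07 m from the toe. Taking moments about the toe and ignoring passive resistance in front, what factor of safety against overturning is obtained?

3.42

K_a = tan²(45° − 32.2°/2) = 0.3047.
P_a = ½K_aγH² = 0.5×0.3047×20.3×8.7² = 234.1 kN/m, acting at H/3 = 2.900 m above the base.
Overturning moment M_o = P_a × H/3 = 234.1 × 2.900 = 678.9.
Resisting moment M_r = W × 3.07 = 755.9 × 3.07 = 2321.
FS_overturning = M_r/M_o = 2321/678.9 = 3.418.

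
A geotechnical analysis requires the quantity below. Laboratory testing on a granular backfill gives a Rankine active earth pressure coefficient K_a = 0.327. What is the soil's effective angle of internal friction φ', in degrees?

30.5°

K_a = tan²(45° − φ/2) ⇒ 45° − φ/2 = arctan(√0.327) = 29.76°.
φ = 2(45° − 29.76°) = 30.47°.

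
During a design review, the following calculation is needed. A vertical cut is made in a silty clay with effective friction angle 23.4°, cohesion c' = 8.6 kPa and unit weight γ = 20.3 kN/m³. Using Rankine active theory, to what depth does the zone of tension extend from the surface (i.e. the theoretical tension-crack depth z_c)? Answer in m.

K_a = tan²(45° − 23.4°/2) = 0.4315; √K_a = 0.6569.
The active pressure is zero where K_a γ z = 2c√K_a, so z_c = 2c/(γ√K_a) = 2×8.6/(20.3×0.6569) = 1.290 m.

1.29 m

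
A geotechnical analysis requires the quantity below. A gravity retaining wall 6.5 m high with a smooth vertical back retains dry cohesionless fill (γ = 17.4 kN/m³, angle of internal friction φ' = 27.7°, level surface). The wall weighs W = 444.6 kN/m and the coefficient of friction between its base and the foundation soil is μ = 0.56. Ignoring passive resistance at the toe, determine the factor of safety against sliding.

K_a = tan²(45° − 27.7°/2) = 0.3653.
P_a = ½K_aγH² = 0.5×0.3653×17.4×6.5² = 134.3 kN/m, acting at H/3 = 2.167 m above the base.
FS_sliding = μW / P_a = 0.56×444.6 / 134.3 = 1.854.

1.85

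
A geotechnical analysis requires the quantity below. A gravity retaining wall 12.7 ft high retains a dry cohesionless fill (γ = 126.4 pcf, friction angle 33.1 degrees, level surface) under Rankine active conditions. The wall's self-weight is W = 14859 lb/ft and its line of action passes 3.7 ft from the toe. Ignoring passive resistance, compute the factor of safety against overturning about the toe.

K_a = tan²(45° − 33.1°/2) = 0.2936.
P_a = ½K_aγH² = 0.5×0.2936×126.4×12.7² = 2993 lb/ft, acting at H/3 = 4.233 ft above the base.
Overturning moment M_o = P_a × H/3 = 2993 × 4.233 = 12670.
Resisting moment M_r = W × 3.7 = 14859 × 3.7 = 54980.
FS_overturning = M_r/M_o = 54980/12670 = 4.340.

4.34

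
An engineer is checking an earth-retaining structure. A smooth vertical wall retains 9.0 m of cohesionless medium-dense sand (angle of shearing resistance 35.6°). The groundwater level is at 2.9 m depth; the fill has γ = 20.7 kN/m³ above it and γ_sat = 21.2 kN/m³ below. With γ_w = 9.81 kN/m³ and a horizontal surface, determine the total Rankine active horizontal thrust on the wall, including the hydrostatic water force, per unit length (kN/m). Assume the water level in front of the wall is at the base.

K_a = tan²(45° − φ/2) = 0.2641.
γ' = 21.2 − 9.81 = 11.39 kN/m³. Depth below WT = 6.1 m.
σ'_h at WT = K_a γ d_w = 15.86 kPa; at base = 15.86 + K_a γ' × 6.1 = 34.21 kPa.
P₁ (0–2.9 m) = ½×15.86×2.9 = 22.99. P₂ (2.9–9.0 m) = ½(15.86+34.21)×6.1 = 152.7.
P_w = ½ γ_w h₂² = 0.5×9.81×6.1² = 182.5. Total = 22.99+152.7+182.5 = 358.2 kN/m.

358 kN/m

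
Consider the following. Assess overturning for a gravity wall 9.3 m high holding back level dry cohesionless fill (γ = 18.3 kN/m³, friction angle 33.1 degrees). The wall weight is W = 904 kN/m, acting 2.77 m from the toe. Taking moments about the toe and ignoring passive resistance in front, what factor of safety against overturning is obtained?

K_a = tan²(45° − 33.1°/2) = 0.2936.
P_a = ½K_aγH² = 0.5×0.2936×18.3×9.3² = 232.3 kN/m, acting at H/3 = 3.100 m above the base.
Overturning moment M_o = P_a × H/3 = 232.3 × 3.100 = 720.2.
Resisting moment M_r = W × 2.77 = 904 × 2.77 = 2504.
FS_overturning = M_r/M_o = 2504/720.2 = 3.477.

3.48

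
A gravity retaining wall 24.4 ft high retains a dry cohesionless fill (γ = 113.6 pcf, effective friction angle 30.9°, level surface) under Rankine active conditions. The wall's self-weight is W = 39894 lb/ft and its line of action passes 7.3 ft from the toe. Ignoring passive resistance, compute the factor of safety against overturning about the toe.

3.29

K_a = tan²(45° − 30.9°/2) = 0.3214.
P_a = ½K_aγH² = 0.5×0.3214×113.6×24.4² = 10870 lb/ft, acting at H/3 = 8.133 ft above the base.
Overturning moment M_o = P_a × H/3 = 10870 × 8.133 = 88400.
Resisting moment M_r = W × 7.3 = 39894 × 7.3 = 291200.
FS_overturning = M_r/M_o = 291200/88400 = 3.294.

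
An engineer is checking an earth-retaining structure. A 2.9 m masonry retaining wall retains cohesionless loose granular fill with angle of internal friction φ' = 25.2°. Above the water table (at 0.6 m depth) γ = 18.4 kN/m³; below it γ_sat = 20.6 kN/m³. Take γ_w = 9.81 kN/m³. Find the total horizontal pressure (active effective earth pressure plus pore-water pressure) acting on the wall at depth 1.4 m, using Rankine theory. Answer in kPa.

K_a = (1 − sin φ)/(1 + sin φ) = 0.4027.
γ' = 20.6 − 9.81 = 10.79 kN/m³.
Effective vertical stress at 1.4 m: σ'_v = 18.4×0.6 + 10.79×0.800 = 19.67 kPa.
σ'_h = K_a σ'_v = 0.4027 × 19.67 = 7.923 kPa; u = γ_w × 0.800 = 7.848 kPa.
Total σ_h = 7.923 + 7.848 = 15.77 kPa.

15.8 kPa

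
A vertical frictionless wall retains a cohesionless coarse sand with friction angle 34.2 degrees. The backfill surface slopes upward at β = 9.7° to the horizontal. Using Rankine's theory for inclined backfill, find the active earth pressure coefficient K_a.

0.291

K_a = cos β · (cos β − √(cos²β − cos²φ)) / (cos β + √(cos²β − cos²φ)).
cos β = 0.9857, cos φ = 0.8271, √(cos²β − cos²φ) = 0.5362.
K_a = 0.9857 × (0.9857 − 0.5362)/(0.9857 + 0.5362) = 0.2911.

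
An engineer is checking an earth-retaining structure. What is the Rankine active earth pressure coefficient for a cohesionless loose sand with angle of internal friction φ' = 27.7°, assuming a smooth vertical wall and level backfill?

K_a = tan²(45° − φ/2) = tan²(31.15°) = 0.3653.

0.365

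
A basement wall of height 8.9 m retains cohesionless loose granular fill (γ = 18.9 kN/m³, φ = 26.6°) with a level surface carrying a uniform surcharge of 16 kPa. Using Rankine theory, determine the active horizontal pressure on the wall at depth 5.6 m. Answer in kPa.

46.5 kPa

K_a = (1 − sin φ)/(1 + sin φ) = 0.3814.
σ_v = γz + q = 18.9 × 5.6 + 16 = 121.8 kPa.
σ_h = K_a σ_v = 0.3814 × 121.8 = 46.48 kPa.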